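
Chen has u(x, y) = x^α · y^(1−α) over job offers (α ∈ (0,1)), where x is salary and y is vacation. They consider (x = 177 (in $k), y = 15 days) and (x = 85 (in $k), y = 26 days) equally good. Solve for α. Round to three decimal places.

Set the two utilities equal: 177^α·15^(1−α) = 85^α·26^(1−α).
Taking logs: α·ln 177 + (1−α)·ln 15 = α·ln 85 + (1−α)·ln 26, i.e. α·0.733498 = (1−α)·0.550046.
So α/(1−α) = (0.550046)/(0.733498) = 0.749894, and α = 0.749894/1.749894 ≈ 0.429.

α ≈ 0.429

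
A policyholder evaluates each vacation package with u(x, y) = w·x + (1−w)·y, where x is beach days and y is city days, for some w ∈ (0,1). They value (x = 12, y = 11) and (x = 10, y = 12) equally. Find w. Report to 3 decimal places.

Indifference: w·12 + (1−w)·11 = w·10 + (1−w)·12.
w·(12−10) = (1−w)·(12−11), i.e. w·2 = (1−w)·1.
So w/(1−w) = 1/2 = 0.5000, giving w = 1/(2+1) = 0.333.

w = 0.333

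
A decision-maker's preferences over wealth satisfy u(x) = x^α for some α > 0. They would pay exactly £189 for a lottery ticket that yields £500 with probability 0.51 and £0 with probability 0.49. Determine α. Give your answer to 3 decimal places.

α ≈ 0.692

The lottery's expected utility is 0.51·u(500) + 0.49·u(0) = 0.51·500^α (since u(0) = 0 for α > 0).
Setting u(189) equal to that: 189^α = 0.51·500^α ⇒ (189/500)^α = 0.51.
Take logs: α = ln 0.51 / ln(189/500) ≈ 0.69213.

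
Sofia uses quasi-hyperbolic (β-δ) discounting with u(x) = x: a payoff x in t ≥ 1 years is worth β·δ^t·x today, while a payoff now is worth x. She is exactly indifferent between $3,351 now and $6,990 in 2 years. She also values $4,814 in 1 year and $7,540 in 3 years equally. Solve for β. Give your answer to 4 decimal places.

Both payoffs in the second observation are in the future, so β drops out: δ^1·4814 = δ^3·7540 ⇒ δ^2 = 4814/7540 = 0.63846, so δ = 0.79904.
Now use the now-vs-future pair: 3351 = β·δ^2·6990 gives β = 3351/(0.63846·6990) ≈ 0.7509.

β ≈ 0.7509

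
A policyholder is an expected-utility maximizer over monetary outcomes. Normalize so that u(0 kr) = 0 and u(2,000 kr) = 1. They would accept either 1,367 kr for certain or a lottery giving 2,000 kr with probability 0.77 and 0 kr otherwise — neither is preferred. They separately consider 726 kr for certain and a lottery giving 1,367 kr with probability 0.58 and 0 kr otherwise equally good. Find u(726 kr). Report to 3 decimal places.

0.447

First, u(1,367 kr) = 0.77·u(2,000 kr) + 0.23·u(0 kr) = 0.77.
The second indifference gives u(726 kr) = 0.58·u(1,367 kr) + 0.42·u(0 kr) = 0.58·0.77 + 0.42·0.00 = 0.4466.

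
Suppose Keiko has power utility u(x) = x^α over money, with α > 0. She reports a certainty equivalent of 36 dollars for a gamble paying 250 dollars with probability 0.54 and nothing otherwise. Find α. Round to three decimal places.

α ≈ 0.318

EU(lottery) = 0.54·250^α + 0.46·0 = 0.54·250^α.
Equating: 36^α = 0.54·250^α, i.e. 0.1440^α = 0.54.
Take logs: α = ln 0.54 / ln(36/250) ≈ 0.31796.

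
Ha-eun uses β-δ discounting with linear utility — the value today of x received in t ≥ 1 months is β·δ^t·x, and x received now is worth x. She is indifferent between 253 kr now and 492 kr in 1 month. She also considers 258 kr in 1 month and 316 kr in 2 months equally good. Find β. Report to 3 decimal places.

β ≈ 0.630

From the later pair, β·δ^1·258 = β·δ^2·316; dividing through, δ = 258/316 = 0.81646.
Substituting δ into 253 = β·δ·492: β = 253/(401.696) ≈ 0.630.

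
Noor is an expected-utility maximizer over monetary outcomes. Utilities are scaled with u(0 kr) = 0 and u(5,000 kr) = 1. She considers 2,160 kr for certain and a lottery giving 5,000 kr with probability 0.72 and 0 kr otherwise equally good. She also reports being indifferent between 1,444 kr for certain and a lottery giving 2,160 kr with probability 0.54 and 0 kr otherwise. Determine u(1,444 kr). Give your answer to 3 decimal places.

From the first indifference, u(2,160 kr) = 0.72·u(5,000 kr) + 0.28·u(0 kr) = 0.72·1 + 0.28·0 = 0.72.
Then u(1,444 kr) = 0.54·u(2,160 kr) + 0.46·u(0 kr) = 0.54·0.72 + 0.46·0.00 = 0.3888.

0.389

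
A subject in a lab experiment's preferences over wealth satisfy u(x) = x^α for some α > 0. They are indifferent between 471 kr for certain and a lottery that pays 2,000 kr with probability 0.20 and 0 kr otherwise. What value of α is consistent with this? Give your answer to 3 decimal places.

The lottery's expected utility is 0.20·u(2000) + 0.80·u(0) = 0.20·2000^α (since u(0) = 0 for α > 0).
Indifference: 471^α = 0.20·2000^α, so (471/2000)^α = 0.20.
α = ln(0.20) / ln(471/2000) = -1.609438/-1.446044 ≈ 1.113.

α ≈ 1.113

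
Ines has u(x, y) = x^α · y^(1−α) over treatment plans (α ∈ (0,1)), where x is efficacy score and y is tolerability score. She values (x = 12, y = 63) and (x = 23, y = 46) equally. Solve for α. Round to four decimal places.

α ≈ 0.3259

Set the two utilities equal: 12^α·63^(1−α) = 23^α·46^(1−α).
Rearrange to (12/23)^α = (46/63)^(1−α) and take logs: α·-0.6505876 = (1−α)·-0.3144933.
So α/(1−α) = (-0.3144933)/(-0.6505876) = 0.4833989, and α = 0.4833989/1.4833989 ≈ 0.3259.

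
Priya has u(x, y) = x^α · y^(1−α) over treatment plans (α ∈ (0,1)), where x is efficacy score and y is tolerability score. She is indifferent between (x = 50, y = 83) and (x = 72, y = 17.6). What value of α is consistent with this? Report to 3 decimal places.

Indifference: 50^α · 83^(1−α) = 72^α · 17.6^(1−α).
Taking logs: α·ln 50 + (1−α)·ln 83 = α·ln 72 + (1−α)·ln 17.6, i.e. α·-0.364643 = (1−α)·-1.550942.
Thus α·(-1.915585) = -1.550942, so α = -1.550942/-1.915585 ≈ 0.810.

α ≈ 0.810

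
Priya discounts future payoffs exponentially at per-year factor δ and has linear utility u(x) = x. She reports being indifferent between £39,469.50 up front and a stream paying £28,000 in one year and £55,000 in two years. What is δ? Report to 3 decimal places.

Present value of the stream is 28000·δ + 55000·δ². Indifference gives 28000δ + 55000δ² = 39469.50.
Rearranged: 55000δ² + 28000δ − 39469.50 = 0.
δ = (−28000 + √(28000² + 4·55000·39469.50)) / (2·55000) = (−28000 + √9467290000.00) / 110000 ≈ 0.630.

δ ≈ 0.630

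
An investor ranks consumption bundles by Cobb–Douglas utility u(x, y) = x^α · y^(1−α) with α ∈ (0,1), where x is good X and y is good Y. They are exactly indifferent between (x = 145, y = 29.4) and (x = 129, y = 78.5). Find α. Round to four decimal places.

Set the two utilities equal: 145^α·29.4^(1−α) = 129^α·78.5^(1−α).
(145/129)^α = (78.5/29.4)^(1−α); take logs: α·ln(145/129) = (1−α)·ln(78.5/29.4), i.e. α·0.1169213 = (1−α)·0.9821040.
Thus α·(1.0990253) = 0.9821040, so α = 0.9821040/1.0990253 ≈ 0.8936.

α ≈ 0.8936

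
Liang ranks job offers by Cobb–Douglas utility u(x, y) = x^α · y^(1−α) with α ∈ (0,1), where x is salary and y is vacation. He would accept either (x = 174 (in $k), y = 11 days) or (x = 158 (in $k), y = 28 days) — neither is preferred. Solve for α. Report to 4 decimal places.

The Cobb–Douglas utilities coincide, so 174^α·11^(1−α) = 158^α·28^(1−α).
Rearrange to (174/158)^α = (28/11)^(1−α) and take logs: α·0.0964603 = (1−α)·0.9343092.
With A = 0.0964603 and B = 0.9343092: α·A = (1−α)·B, so α = B/(A+B) = 0.9343092/1.0307695 ≈ 0.9064.

α ≈ 0.9064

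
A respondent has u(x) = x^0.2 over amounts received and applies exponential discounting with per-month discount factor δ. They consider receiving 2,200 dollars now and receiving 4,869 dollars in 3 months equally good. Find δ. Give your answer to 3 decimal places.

The payoff in 3 months is discounted by δ^3, so u(2200) = δ^3·u(4869) and δ^3 = u(2200)/u(4869).
With u(x) = x^0.2: δ^3 = 2200^0.2/4869^0.2 = (2200/4869)^0.2 = 0.85309.
Hence δ = (0.85309)^(1/3) = 0.94842.

δ ≈ 0.948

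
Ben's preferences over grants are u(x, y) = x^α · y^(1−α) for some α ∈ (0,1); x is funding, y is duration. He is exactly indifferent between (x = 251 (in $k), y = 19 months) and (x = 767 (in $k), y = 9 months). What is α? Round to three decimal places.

The Cobb–Douglas utilities coincide, so 251^α·19^(1−α) = 767^α·9^(1−α).
Rearrange to (251/767)^α = (9/19)^(1−α) and take logs: α·-1.117034 = (1−α)·-0.747214.
Thus α·(-1.864248) = -0.747214, so α = -0.747214/-1.864248 ≈ 0.401.

α ≈ 0.401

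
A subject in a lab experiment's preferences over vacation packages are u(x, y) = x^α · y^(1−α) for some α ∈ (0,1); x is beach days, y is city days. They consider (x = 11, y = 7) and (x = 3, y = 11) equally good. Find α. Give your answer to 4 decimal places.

α ≈ 0.2581

The Cobb–Douglas utilities coincide, so 11^α·7^(1−α) = 3^α·11^(1−α).
Taking logs: α·ln 11 + (1−α)·ln 7 = α·ln 3 + (1−α)·ln 11, i.e. α·1.2992830 = (1−α)·0.4519851.
So α/(1−α) = (0.4519851)/(1.2992830) = 0.3478727, and α = 0.3478727/1.3478727 ≈ 0.2581.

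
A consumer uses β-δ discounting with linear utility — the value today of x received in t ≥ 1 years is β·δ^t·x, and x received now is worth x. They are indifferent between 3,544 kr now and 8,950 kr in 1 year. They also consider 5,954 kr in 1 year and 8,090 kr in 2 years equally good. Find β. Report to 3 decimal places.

From the later pair, β·δ^1·5954 = β·δ^2·8090; dividing through, δ = 5954/8090 = 0.73597.
Substituting δ into 3544 = β·δ·8950: β = 3544/(6586.934) ≈ 0.538.

β ≈ 0.538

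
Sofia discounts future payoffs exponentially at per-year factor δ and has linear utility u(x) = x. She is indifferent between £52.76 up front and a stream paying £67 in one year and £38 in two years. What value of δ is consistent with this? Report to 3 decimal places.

δ ≈ 0.590

Equating present values: 52.76 = 67δ + 38δ².
That is, 38δ² + 67δ − 52.76 = 0, a quadratic in δ.
The positive root is δ = [−67 + √(67² + 4·38·52.76)] / (2·38) = (−67 + 111.841)/76 ≈ 0.590.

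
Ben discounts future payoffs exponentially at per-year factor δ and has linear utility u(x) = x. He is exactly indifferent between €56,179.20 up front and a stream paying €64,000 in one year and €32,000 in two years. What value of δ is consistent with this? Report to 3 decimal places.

δ ≈ 0.660

Present value of the stream is 64000·δ + 32000·δ². Indifference gives 64000δ + 32000δ² = 56179.20.
That is, 32000δ² + 64000δ − 56179.20 = 0, a quadratic in δ.
δ = (−64000 + √(64000² + 4·32000·56179.20)) / (2·32000) = (−64000 + √11286937600.00) / 64000 ≈ 0.660.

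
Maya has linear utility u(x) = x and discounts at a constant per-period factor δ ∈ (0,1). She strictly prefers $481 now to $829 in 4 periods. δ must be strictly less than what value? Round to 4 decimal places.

δ < 0.8728

The preference means 481 > δ^4·829.
Hence δ^4 < 481/829 = 0.58022, and x ↦ x^(1/4) is increasing on (0,∞).
δ < 0.58022^(1/4) = 0.8728.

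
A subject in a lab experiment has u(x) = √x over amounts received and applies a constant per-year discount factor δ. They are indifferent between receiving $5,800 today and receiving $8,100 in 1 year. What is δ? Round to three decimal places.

δ ≈ 0.846

Equating discounted utilities: u(5800) = δ·u(8100) ⇒ δ = u(5800)/u(8100).
Since u(x) = √x, δ = √(5800/8100) = 0.84620.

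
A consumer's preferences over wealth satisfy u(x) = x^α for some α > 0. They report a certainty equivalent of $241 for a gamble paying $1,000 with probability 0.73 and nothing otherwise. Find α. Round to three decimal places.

α ≈ 0.221

EU(lottery) = 0.73·1000^α + 0.27·0 = 0.73·1000^α.
Setting u(241) equal to that: 241^α = 0.73·1000^α ⇒ (241/1000)^α = 0.73.
α = ln(0.73) / ln(241/1000) = -0.314711/-1.422958 ≈ 0.221.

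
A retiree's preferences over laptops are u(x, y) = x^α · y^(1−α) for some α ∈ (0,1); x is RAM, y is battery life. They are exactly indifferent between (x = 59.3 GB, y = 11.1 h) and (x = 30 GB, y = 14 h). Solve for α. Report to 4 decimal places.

α ≈ 0.2541

Set the two utilities equal: 59.3^α·11.1^(1−α) = 30^α·14^(1−α).
Taking logs: α·ln 59.3 + (1−α)·ln 11.1 = α·ln 30 + (1−α)·ln 14, i.e. α·0.6814119 = (1−α)·0.2321122.
Thus α·(0.9135241) = 0.2321122, so α = 0.2321122/0.9135241 ≈ 0.2541.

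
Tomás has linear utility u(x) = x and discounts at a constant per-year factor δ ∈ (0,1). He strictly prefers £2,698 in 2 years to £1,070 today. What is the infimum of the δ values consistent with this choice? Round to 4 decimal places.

δ > 0.6298

The preference means 1070 < δ^2·2698.
So δ^2 > 1070/2698 = 0.39659; taking the square root of both positive sides preserves the inequality.
δ > (1070/2698)^(1/2) ≈ 0.6298.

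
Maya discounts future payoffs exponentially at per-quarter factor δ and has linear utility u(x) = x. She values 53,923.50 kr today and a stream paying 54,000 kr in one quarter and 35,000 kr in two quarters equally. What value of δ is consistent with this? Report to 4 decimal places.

δ ≈ 0.6900

Equating present values: 53923.50 = 54000δ + 35000δ².
That is, 35000δ² + 54000δ − 53923.50 = 0, a quadratic in δ.
By the quadratic formula (taking the positive root), δ = (−54000 + √10465290000.00) / 70000 ≈ 0.6900.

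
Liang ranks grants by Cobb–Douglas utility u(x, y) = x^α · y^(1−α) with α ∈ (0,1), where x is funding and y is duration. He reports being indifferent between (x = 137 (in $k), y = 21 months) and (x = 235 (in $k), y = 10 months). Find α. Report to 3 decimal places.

Set the two utilities equal: 137^α·21^(1−α) = 235^α·10^(1−α).
Taking logs: α·ln 137 + (1−α)·ln 21 = α·ln 235 + (1−α)·ln 10, i.e. α·-0.539605 = (1−α)·-0.741937.
So α/(1−α) = (-0.741937)/(-0.539605) = 1.374963, and α = 1.374963/2.374963 ≈ 0.579.

α ≈ 0.579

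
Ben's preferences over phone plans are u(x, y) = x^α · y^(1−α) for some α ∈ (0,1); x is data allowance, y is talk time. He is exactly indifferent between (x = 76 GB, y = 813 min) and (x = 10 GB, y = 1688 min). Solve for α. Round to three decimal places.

α ≈ 0.265

Indifference: 76^α · 813^(1−α) = 10^α · 1688^(1−α).
Taking logs: α·ln 76 + (1−α)·ln 813 = α·ln 10 + (1−α)·ln 1688, i.e. α·2.028148 = (1−α)·0.730569.
Thus α·(2.758717) = 0.730569, so α = 0.730569/2.758717 ≈ 0.265.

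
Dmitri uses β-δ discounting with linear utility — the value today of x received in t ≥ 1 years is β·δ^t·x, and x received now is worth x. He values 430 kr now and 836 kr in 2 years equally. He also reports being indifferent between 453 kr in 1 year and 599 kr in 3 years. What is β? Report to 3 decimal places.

β ≈ 0.680

The second indifference involves only future payoffs, so β cancels: β·δ^1·453 = β·δ^3·599, giving δ^2 = 453/599 = 0.75626, so δ = 0.86963.
Now use the now-vs-future pair: 430 = β·δ^2·836 gives β = 430/(0.75626·836) ≈ 0.680.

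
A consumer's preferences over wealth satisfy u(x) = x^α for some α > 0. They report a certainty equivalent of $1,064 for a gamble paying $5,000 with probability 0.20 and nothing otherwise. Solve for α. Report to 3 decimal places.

Since u(0) = 0, the lottery's EU is 0.20·5000^α.
Setting u(1064) equal to that: 1064^α = 0.20·5000^α ⇒ (1064/5000)^α = 0.20.
Taking logs: α·ln(1064/5000) = ln(0.20), so α = -1.609438 / -1.547403 ≈ 1.040.

α ≈ 1.040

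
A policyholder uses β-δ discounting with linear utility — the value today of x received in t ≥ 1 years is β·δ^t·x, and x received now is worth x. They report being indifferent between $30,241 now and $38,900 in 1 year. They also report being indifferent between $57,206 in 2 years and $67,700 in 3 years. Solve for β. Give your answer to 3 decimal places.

Both payoffs in the second observation are in the future, so β drops out: δ^2·57206 = δ^3·67700 ⇒ δ = 57206/67700 = 0.84499.
Substituting δ into 30241 = β·δ·38900: β = 30241/(32870.213) ≈ 0.920.

β ≈ 0.920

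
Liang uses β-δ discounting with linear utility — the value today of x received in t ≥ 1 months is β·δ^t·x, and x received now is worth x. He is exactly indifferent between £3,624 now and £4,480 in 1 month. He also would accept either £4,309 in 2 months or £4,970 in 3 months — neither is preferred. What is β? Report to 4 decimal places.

β ≈ 0.9330

Both payoffs in the second observation are in the future, so β drops out: δ^2·4309 = δ^3·4970 ⇒ δ = 4309/4970 = 0.86700.
The first indifference: 3624 = β·δ·4480, so β = 3624/(δ·4480) = 3624/(0.86700·4480) ≈ 0.9330.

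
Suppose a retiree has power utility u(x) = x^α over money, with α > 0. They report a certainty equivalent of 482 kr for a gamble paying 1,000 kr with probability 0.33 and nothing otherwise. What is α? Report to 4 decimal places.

α ≈ 1.5191

EU(lottery) = 0.33·1000^α + 0.67·0 = 0.33·1000^α.
Indifference: 482^α = 0.33·1000^α, so (482/1000)^α = 0.33.
Taking logs: α·ln(482/1000) = ln(0.33), so α = -1.1086626 / -0.7298112 ≈ 1.5191.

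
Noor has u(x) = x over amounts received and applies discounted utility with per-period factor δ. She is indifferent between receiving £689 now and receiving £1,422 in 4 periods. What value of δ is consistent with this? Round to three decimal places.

The payoff in 4 periods is discounted by δ^4, so u(689) = δ^4·u(1422) and δ^4 = u(689)/u(1422).
With u(x) = x: δ^4 = 689/1422 = 0.48453.
Hence δ = (0.48453)^(1/4) = 0.83431.

δ ≈ 0.834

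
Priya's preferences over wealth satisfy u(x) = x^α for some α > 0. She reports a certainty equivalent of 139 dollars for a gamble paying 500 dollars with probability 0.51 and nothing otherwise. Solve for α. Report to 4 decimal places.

Since u(0) = 0, the lottery's EU is 0.51·500^α.
Indifference: 139^α = 0.51·500^α, so (139/500)^α = 0.51.
Take logs: α = ln 0.51 / ln(139/500) ≈ 0.525995.

α ≈ 0.5260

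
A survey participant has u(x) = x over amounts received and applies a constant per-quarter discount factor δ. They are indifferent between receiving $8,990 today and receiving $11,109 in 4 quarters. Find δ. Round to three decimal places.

δ ≈ 0.948

The payoff in 4 quarters is discounted by δ^4, so u(8990) = δ^4·u(11109) and δ^4 = u(8990)/u(11109).
With u(x) = x: δ^4 = 8990/11109 = 0.80925.
Taking the 4th root: δ = 0.80925^(1/4) ≈ 0.948.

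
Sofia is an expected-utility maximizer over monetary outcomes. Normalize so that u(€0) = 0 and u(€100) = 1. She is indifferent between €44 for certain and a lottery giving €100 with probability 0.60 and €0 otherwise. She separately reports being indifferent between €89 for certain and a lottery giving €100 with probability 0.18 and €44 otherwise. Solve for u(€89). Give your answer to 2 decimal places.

0.67

From the first indifference, u(€44) = 0.60·u(€100) + 0.40·u(€0) = 0.60·1 + 0.40·0 = 0.60.
Chaining: u(€89) = 0.18·1.00 + 0.82·0.60 = 0.6720.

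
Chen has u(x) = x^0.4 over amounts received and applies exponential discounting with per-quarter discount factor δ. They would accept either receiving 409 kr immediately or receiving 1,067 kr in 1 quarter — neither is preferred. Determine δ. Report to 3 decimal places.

δ ≈ 0.681

Equating discounted utilities: u(409) = δ·u(1067) ⇒ δ = u(409)/u(1067).
Since u(x) = x^0.4, δ = (409/1067)^0.4 = 0.38332^0.4 = 0.68143.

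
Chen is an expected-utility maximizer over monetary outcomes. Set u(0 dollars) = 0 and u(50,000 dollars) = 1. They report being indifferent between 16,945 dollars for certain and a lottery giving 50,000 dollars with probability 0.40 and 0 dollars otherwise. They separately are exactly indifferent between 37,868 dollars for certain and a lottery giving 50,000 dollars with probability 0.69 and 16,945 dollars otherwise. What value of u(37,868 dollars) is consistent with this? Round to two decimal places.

0.81

From the first indifference, u(16,945 dollars) = 0.40·u(50,000 dollars) + 0.60·u(0 dollars) = 0.40·1 + 0.60·0 = 0.40.
The second indifference gives u(37,868 dollars) = 0.69·u(50,000 dollars) + 0.31·u(16,945 dollars) = 0.69·1.00 + 0.31·0.40 = 0.8140.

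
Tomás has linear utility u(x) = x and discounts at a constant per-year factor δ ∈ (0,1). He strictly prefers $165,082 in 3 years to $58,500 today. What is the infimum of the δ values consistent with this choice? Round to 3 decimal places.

δ > 0.708

The preference means 58500 < δ^3·165082.
Dividing by 165082: δ^3 > 0.35437. Both sides are positive, so the cube root keeps the direction.
δ > (58500/165082)^(1/3) ≈ 0.708.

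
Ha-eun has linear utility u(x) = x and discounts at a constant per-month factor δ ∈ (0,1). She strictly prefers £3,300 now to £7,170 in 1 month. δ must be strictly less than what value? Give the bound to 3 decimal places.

δ < 0.460

Comparing present values: 3300 > δ·7170.
So δ < 3300/7170 = 0.46025.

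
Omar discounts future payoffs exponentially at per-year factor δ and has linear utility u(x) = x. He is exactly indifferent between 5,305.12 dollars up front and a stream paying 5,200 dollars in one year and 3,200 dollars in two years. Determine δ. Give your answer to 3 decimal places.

δ ≈ 0.710

Present value of the stream is 5200·δ + 3200·δ². Indifference gives 5200δ + 3200δ² = 5305.12.
Rearranged: 3200δ² + 5200δ − 5305.12 = 0.
By the quadratic formula (taking the positive root), δ = (−5200 + √94945536.00) / 6400 ≈ 0.710.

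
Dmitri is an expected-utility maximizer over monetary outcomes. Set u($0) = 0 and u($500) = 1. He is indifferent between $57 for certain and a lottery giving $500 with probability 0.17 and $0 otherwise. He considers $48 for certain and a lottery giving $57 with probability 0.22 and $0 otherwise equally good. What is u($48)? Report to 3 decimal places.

0.037

First, u($57) = 0.17·u($500) + 0.83·u($0) = 0.17.
Chaining: u($48) = 0.22·0.17 + 0.78·0.00 = 0.0374.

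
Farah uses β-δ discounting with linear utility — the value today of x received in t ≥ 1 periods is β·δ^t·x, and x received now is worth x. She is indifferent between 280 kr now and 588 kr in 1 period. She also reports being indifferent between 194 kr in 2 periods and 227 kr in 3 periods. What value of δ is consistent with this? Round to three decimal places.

δ ≈ 0.855

The second indifference involves only future payoffs, so β cancels: β·δ^2·194 = β·δ^3·227, giving δ = 194/227 = 0.85463.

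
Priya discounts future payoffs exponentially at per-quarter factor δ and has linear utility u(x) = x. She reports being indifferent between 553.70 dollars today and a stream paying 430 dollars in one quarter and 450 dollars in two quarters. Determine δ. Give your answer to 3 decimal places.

δ ≈ 0.730

Present value of the stream is 430·δ + 450·δ². Indifference gives 430δ + 450δ² = 553.70.
That is, 450δ² + 430δ − 553.70 = 0, a quadratic in δ.
The positive root is δ = [−430 + √(430² + 4·450·553.70)] / (2·450) = (−430 + 1086.996)/900 ≈ 0.730.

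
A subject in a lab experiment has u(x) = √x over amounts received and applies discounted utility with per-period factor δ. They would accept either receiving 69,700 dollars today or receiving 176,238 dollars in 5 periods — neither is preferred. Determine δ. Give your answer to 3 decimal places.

The payoff in 5 periods is discounted by δ^5, so u(69700) = δ^5·u(176238) and δ^5 = u(69700)/u(176238).
Since u(x) = √x, δ^5 = √(69700/176238) = 0.62888.
Hence δ = (0.62888)^(1/5) = 0.91141.

δ ≈ 0.911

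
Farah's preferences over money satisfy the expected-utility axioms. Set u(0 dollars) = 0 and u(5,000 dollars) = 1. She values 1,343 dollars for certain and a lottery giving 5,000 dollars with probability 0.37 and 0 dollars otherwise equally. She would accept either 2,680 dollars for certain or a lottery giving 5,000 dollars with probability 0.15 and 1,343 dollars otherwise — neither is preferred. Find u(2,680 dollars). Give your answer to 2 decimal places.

From the first indifference, u(1,343 dollars) = 0.37·u(5,000 dollars) + 0.63·u(0 dollars) = 0.37·1 + 0.63·0 = 0.37.
Then u(2,680 dollars) = 0.15·u(5,000 dollars) + 0.85·u(1,343 dollars) = 0.15·1.00 + 0.85·0.37 = 0.4645.

0.46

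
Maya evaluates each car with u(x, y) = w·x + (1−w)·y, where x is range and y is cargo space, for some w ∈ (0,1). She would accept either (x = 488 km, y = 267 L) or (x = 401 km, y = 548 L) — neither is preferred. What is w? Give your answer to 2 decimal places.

w = 0.76

Equating utilities: w·488 + (1−w)·267 = w·401 + (1−w)·548.
Rearranging, 87·w − 281·(1−w) = 0.
The marginal rate of substitution is 281/87, so w = 281/(87+281) = 0.76.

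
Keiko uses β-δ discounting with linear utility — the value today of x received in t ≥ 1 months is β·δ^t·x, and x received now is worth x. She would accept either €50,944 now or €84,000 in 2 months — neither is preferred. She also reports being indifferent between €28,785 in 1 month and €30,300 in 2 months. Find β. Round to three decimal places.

β ≈ 0.672

The second indifference involves only future payoffs, so β cancels: β·δ^1·28785 = β·δ^2·30300, giving δ = 28785/30300 = 0.95000.
Substituting δ into 50944 = β·δ^2·84000: β = 50944/(75810.000) ≈ 0.672.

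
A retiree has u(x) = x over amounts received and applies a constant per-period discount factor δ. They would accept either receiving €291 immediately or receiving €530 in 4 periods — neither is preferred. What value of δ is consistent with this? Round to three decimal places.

δ ≈ 0.861

The payoff in 4 periods is discounted by δ^4, so u(291) = δ^4·u(530) and δ^4 = u(291)/u(530).
With u(x) = x: δ^4 = 291/530 = 0.54906.
Hence δ = (0.54906)^(1/4) = 0.86080.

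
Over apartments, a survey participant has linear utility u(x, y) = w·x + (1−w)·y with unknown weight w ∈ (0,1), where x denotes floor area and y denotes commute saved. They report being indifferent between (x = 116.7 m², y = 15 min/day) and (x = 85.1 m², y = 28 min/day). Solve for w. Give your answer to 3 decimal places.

w = 0.291

u(116.7,15) = u(85.1,28) means w·116.7 + (1−w)·15 = w·85.1 + (1−w)·28.
Collecting terms: w·31.6 = (1−w)·13.
Hence w = 13/(31.6+13) = 13/44.6 = 0.291.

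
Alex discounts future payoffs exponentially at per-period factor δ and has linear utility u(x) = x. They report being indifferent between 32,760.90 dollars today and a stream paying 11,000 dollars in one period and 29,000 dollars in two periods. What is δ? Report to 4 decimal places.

The stream is worth 11000δ + 29000δ² today, so 11000δ + 29000δ² = 32760.90.
Rearranged: 29000δ² + 11000δ − 32760.90 = 0.
δ = (−11000 + √(11000² + 4·29000·32760.90)) / (2·29000) = (−11000 + √3921264400.00) / 58000 ≈ 0.8900.

δ ≈ 0.8900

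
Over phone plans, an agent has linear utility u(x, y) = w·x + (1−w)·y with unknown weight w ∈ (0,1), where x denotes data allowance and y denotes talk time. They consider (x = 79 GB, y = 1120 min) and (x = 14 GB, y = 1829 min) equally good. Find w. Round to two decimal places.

Equating utilities: w·79 + (1−w)·1120 = w·14 + (1−w)·1829.
Collecting terms: w·65 = (1−w)·709.
The marginal rate of substitution is 709/65, so w = 709/(65+709) = 0.92.

w = 0.92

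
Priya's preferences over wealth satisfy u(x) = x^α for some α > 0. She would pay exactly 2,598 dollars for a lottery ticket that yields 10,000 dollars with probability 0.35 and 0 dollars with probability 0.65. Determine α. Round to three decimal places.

α ≈ 0.779

EU(lottery) = 0.35·10000^α + 0.65·0 = 0.35·10000^α.
Setting u(2598) equal to that: 2598^α = 0.35·10000^α ⇒ (2598/10000)^α = 0.35.
Take logs: α = ln 0.35 / ln(2598/10000) ≈ 0.77889.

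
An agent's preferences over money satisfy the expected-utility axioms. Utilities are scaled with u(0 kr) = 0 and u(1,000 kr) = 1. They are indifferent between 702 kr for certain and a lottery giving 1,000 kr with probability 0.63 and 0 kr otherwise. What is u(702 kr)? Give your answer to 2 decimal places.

0.63

The indifference gives u(702 kr) = 0.63·u(1,000 kr) + 0.37·u(0 kr) = 0.63·1 + 0.37·0 = 0.63.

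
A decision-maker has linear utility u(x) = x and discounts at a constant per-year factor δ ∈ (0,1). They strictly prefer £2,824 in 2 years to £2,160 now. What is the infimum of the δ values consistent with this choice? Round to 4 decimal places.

δ > 0.8746

Under u(x) = x this choice says 2160 < δ^2·2824.
Hence δ^2 > 2160/2824 = 0.76487, and x ↦ x^(1/2) is increasing on (0,∞).
δ > 0.76487^(1/2) = 0.8746.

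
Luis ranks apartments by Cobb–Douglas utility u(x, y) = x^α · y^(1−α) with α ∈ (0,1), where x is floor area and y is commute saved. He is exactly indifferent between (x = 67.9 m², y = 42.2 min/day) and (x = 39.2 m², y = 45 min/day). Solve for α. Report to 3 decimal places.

Indifference: 67.9^α · 42.2^(1−α) = 39.2^α · 45^(1−α).
Rearrange to (67.9/39.2)^α = (45/42.2)^(1−α) and take logs: α·0.549359 = (1−α)·0.064242.
Thus α·(0.613601) = 0.064242, so α = 0.064242/0.613601 ≈ 0.105.

α ≈ 0.105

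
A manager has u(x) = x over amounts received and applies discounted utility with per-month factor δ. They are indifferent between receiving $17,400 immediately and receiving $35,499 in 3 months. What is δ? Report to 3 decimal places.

Equating discounted utilities: u(17400) = δ^3·u(35499) ⇒ δ^3 = u(17400)/u(35499).
With u(x) = x: δ^3 = 17400/35499 = 0.49015.
Hence δ = (0.49015)^(1/3) = 0.78846.

δ ≈ 0.788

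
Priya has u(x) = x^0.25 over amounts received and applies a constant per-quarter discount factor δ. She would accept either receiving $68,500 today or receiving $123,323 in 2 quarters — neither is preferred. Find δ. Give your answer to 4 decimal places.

The payoff in 2 quarters is discounted by δ^2, so u(68500) = δ^2·u(123323) and δ^2 = u(68500)/u(123323).
Since u(x) = x^0.25, δ^2 = (68500/123323)^0.25 = 0.55545^0.25 = 0.86330.
Taking the square root: δ = 0.86330^(1/2) ≈ 0.9291.

δ ≈ 0.9291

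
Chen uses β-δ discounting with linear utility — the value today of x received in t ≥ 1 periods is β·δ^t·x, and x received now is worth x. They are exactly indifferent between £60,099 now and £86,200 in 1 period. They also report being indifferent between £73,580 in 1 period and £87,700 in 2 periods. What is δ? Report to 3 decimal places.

The second indifference involves only future payoffs, so β cancels: β·δ^1·73580 = β·δ^2·87700, giving δ = 73580/87700 = 0.83900.

δ ≈ 0.839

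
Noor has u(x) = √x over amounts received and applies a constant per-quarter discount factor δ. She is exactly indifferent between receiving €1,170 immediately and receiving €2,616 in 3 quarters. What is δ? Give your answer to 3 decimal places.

δ ≈ 0.874

Equating discounted utilities: u(1170) = δ^3·u(2616) ⇒ δ^3 = u(1170)/u(2616).
With u(x) = √x: δ^3 = √1170/√2616 = √(1170/2616) = 0.66877.
Hence δ = (0.66877)^(1/3) = 0.87450.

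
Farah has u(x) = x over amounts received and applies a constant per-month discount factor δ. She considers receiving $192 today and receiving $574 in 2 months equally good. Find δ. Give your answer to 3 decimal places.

The payoff in 2 months is discounted by δ^2, so u(192) = δ^2·u(574) and δ^2 = u(192)/u(574).
With u(x) = x: δ^2 = 192/574 = 0.33449.
Hence δ = (0.33449)^(1/2) = 0.57836.

δ ≈ 0.578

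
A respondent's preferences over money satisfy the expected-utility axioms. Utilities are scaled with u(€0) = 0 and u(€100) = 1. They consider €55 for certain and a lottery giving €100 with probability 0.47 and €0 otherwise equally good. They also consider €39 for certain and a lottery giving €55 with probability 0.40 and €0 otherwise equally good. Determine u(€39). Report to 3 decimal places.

The first gamble pins u(€55): it must equal 0.47·1 + 0.53·0 = 0.47.
Then u(€39) = 0.40·u(€55) + 0.60·u(€0) = 0.40·0.47 + 0.60·0.00 = 0.1880.

0.188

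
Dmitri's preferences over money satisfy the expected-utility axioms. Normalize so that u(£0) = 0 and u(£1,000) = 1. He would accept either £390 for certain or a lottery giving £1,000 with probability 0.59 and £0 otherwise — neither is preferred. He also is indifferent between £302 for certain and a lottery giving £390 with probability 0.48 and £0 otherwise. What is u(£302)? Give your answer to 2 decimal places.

From the first indifference, u(£390) = 0.59·u(£1,000) + 0.41·u(£0) = 0.59·1 + 0.41·0 = 0.59.
Chaining: u(£302) = 0.48·0.59 + 0.52·0.00 = 0.2832.

0.28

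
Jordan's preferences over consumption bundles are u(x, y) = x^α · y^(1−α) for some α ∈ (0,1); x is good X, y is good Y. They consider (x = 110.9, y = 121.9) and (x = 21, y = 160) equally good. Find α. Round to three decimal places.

Set the two utilities equal: 110.9^α·121.9^(1−α) = 21^α·160^(1−α).
Taking logs: α·ln 110.9 + (1−α)·ln 121.9 = α·ln 21 + (1−α)·ln 160, i.e. α·1.664106 = (1−α)·0.271973.
So α/(1−α) = (0.271973)/(1.664106) = 0.163435, and α = 0.163435/1.163435 ≈ 0.140.

α ≈ 0.140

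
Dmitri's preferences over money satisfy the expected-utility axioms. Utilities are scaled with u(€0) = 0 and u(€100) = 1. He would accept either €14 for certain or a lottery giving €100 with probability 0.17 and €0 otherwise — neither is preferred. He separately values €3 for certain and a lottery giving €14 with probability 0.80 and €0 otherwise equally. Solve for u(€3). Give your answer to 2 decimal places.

The first gamble pins u(€14): it must equal 0.17·1 + 0.83·0 = 0.17.
Chaining: u(€3) = 0.80·0.17 + 0.20·0.00 = 0.1360.

0.14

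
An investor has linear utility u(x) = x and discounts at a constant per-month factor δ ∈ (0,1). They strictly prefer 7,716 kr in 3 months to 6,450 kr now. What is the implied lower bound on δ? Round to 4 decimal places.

Comparing present values: 6450 < δ^3·7716.
So δ^3 > 6450/7716 = 0.83593; taking the cube root of both positive sides preserves the inequality.
δ > (6450/7716)^(1/3) ≈ 0.9420.

δ > 0.9420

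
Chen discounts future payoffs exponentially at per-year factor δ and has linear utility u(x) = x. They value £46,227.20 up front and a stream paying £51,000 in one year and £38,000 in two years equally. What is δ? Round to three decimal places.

Present value of the stream is 51000·δ + 38000·δ². Indifference gives 51000δ + 38000δ² = 46227.20.
So 38000δ² + 51000δ − 46227.20 = 0.
δ = (−51000 + √(51000² + 4·38000·46227.20)) / (2·38000) = (−51000 + √9627534400.00) / 76000 ≈ 0.620.

δ ≈ 0.620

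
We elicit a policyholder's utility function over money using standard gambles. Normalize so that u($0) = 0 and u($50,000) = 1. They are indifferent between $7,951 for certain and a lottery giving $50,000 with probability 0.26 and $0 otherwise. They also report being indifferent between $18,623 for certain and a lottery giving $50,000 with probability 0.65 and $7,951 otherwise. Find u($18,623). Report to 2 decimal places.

0.74

First, u($7,951) = 0.26·u($50,000) + 0.74·u($0) = 0.26.
Then u($18,623) = 0.65·u($50,000) + 0.35·u($7,951) = 0.65·1.00 + 0.35·0.26 = 0.7410.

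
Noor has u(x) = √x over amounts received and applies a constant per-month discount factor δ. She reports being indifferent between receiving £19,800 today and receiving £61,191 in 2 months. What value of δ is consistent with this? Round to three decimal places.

δ ≈ 0.754

The payoff in 2 months is discounted by δ^2, so u(19800) = δ^2·u(61191) and δ^2 = u(19800)/u(61191).
Since u(x) = √x, δ^2 = √(19800/61191) = 0.56884.
Hence δ = (0.56884)^(1/2) = 0.75421.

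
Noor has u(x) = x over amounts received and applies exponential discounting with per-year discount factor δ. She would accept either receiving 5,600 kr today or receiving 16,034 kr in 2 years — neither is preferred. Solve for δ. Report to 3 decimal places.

Indifference means u(5600) = δ^2 · u(16034), so δ^2 = u(5600)/u(16034).
With u(x) = x: δ^2 = 5600/16034 = 0.34926.
Hence δ = (0.34926)^(1/2) = 0.59098.

δ ≈ 0.591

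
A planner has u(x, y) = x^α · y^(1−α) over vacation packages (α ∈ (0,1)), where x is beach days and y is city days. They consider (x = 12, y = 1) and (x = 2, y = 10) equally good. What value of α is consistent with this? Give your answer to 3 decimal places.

α ≈ 0.562

The Cobb–Douglas utilities coincide, so 12^α·1^(1−α) = 2^α·10^(1−α).
Taking logs: α·ln 12 + (1−α)·ln 1 = α·ln 2 + (1−α)·ln 10, i.e. α·1.791759 = (1−α)·2.302585.
So α/(1−α) = (2.302585)/(1.791759) = 1.285097, and α = 1.285097/2.285097 ≈ 0.562.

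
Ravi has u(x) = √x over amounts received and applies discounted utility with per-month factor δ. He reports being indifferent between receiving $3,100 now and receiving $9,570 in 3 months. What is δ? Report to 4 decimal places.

δ ≈ 0.8287

Equating discounted utilities: u(3100) = δ^3·u(9570) ⇒ δ^3 = u(3100)/u(9570).
With u(x) = √x: δ^3 = √3100/√9570 = √(3100/9570) = 0.56915.
So δ = 0.56915^(1/3) ≈ 0.8287.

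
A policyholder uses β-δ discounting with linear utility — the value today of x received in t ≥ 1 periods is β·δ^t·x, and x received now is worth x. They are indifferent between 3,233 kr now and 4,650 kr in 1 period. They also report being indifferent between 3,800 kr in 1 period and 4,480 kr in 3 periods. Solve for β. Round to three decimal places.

β ≈ 0.755

Both payoffs in the second observation are in the future, so β drops out: δ^1·3800 = δ^3·4480 ⇒ δ^2 = 3800/4480 = 0.84821, so δ = 0.92099.
The first indifference: 3233 = β·δ·4650, so β = 3233/(δ·4650) = 3233/(0.92099·4650) ≈ 0.755.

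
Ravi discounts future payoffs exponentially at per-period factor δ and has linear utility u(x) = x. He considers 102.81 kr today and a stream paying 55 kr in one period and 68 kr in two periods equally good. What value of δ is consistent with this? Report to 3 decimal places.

The stream is worth 55δ + 68δ² today, so 55δ + 68δ² = 102.81.
Rearranged: 68δ² + 55δ − 102.81 = 0.
By the quadratic formula (taking the positive root), δ = (−55 + √30989.32) / 136 ≈ 0.890.

δ ≈ 0.890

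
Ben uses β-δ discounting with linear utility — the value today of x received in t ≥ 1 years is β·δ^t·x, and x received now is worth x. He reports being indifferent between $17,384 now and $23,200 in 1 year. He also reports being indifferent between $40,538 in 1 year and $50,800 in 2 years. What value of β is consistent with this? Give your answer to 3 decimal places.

From the later pair, β·δ^1·40538 = β·δ^2·50800; dividing through, δ = 40538/50800 = 0.79799.
Substituting δ into 17384 = β·δ·23200: β = 17384/(18513.417) ≈ 0.939.

β ≈ 0.939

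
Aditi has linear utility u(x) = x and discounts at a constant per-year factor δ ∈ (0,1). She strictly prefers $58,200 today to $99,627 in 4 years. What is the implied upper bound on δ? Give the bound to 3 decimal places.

δ < 0.874

Comparing present values: 58200 > δ^4·99627.
Dividing by 99627: δ^4 < 0.58418. Both sides are positive, so the 4th root keeps the direction.
δ < 0.58418^(1/4) = 0.874.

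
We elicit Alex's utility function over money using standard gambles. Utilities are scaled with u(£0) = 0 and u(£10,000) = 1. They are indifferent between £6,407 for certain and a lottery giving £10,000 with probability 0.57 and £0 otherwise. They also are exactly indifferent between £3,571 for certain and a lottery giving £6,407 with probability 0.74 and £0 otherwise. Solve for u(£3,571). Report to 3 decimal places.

0.422

First, u(£6,407) = 0.57·u(£10,000) + 0.43·u(£0) = 0.57.
Chaining: u(£3,571) = 0.74·0.57 + 0.26·0.00 = 0.4218.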